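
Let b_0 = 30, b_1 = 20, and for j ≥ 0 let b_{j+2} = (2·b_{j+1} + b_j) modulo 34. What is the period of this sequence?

Listing terms: b_0 = 30,  b_1 = 20,  b_2 = 2,  b_3 = 24,  b_4 = 16,  b_5 = 22,  b_6 = 26,  b_7 = 6,  b_8 = 4,  b_9 = 14,  b_{10} = 32,  b_{11} = 10,  b_{12} = 18,  b_{13} = 12,  b_{14} = 8,  b_{15} = 28,  b_{16} = 30,  b_{17} = 20.
Since (b_{16}, b_{17}) = (b_0, b_1) = (30, 20) (two consecutive terms determine the rest), the sequence is periodic with period 16.

16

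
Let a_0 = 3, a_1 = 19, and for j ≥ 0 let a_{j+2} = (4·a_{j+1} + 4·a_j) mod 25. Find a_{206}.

3

We have a_0 = 3,  a_1 = 19,  a_2 = 13,  a_3 = 3,  a_4 = 14,  a_5 = 18,  a_6 = 3,  a_7 = 9,  a_8 = 23,  a_9 = 3,  a_{10} = 4,  a_{11} = 3,  a_{12} = 3,  a_{13} = 24,  a_{14} = 8,  a_{15} = 3,  a_{16} = 19.
Since (a_{15}, a_{16}) = (a_0, a_1) = (3, 19) (two consecutive terms determine the rest), the sequence is periodic with period 15.
So a_{206} = a_{0 + ((206-0) mod 15)} = a_{11} = 3.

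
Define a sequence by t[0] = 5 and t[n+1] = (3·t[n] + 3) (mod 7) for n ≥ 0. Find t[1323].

6

Computing terms: t[0] = 5, t[1] = 4, t[2] = 1, t[3] = 6, t[4] = 0, t[5] = 3, t[6] = 5.
The sequence repeats with period 6.
(1323 - 0) mod 6 = 3, so t[1323] = t[3] = 6.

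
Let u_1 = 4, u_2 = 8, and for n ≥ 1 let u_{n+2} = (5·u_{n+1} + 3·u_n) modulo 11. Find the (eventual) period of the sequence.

Computing terms: u_1 = 4; u_2 = 8; u_3 = 8; u_4 = 9; u_5 = 3; u_6 = 9; u_7 = 10; u_8 = 0; u_9 = 8; u_{10} = 7; u_{11} = 4; u_{12} = 8.
Since (u_{11}, u_{12}) = (u_1, u_2) = (4, 8) (two consecutive terms determine the rest), the sequence is periodic with period 10.

10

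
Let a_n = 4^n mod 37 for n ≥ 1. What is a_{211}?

3

Listing terms: a_1 = 4, a_2 = 16, a_3 = 27, a_4 = 34, a_5 = 25, a_6 = 26, a_7 = 30, a_8 = 9, a_9 = 36, a_{10} = 33, a_{11} = 21, a_{12} = 10, a_{13} = 3, a_{14} = 12, a_{15} = 11, a_{16} = 7, a_{17} = 28, a_{18} = 1, a_{19} = 4.
The sequence repeats with period 18.
So a_{211} = a_{1 + ((211-1) mod 18)} = a_{13} = 3.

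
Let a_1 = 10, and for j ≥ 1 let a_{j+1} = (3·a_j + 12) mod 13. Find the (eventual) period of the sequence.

3

We have a_1 = 10, a_2 = 3, a_3 = 8, a_4 = 10.
Since a_4 = a_1 = 10, the sequence is periodic with period 3.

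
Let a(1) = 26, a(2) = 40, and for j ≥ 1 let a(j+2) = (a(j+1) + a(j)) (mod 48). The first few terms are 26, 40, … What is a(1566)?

Computing terms: a(1) = 26,  a(2) = 40,  a(3) = 18,  a(4) = 10,  a(5) = 28,  a(6) = 38,  a(7) = 18,  a(8) = 8,  a(9) = 26,  a(10) = 34,  a(11) = 12,  a(12) = 46,  a(13) = 10,  a(14) = 8,  a(15) = 18,  a(16) = 26,  a(17) = 44,  a(18) = 22,  a(19) = 18,  a(20) = 40,  a(21) = 10,  a(22) = 2,  a(23) = 12,  a(24) = 14,  a(25) = 26,  a(26) = 40.
The sequence repeats with period 24.
So a(1566) = a(1 + ((1566-1) mod 24)) = a(6) = 38.

38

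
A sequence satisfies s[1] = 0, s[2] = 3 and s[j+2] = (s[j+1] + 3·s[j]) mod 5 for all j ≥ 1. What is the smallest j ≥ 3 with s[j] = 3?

Computing terms: s[1] = 0, s[2] = 3, s[3] = 3, s[4] = 2, s[5] = 1, s[6] = 2, s[7] = 0, s[8] = 1, s[9] = 1, s[10] = 4, s[11] = 2, s[12] = 4, s[13] = 0, s[14] = 2, s[15] = 2, s[16] = 3, s[17] = 4, s[18] = 3, s[19] = 0, s[20] = 4, s[21] = 4, s[22] = 1, s[23] = 3, s[24] = 1, s[25] = 0, s[26] = 3.
Since (s[25], s[26]) = (s[1], s[2]) = (0, 3) (two consecutive terms determine the rest), the sequence is periodic with period 24.
The value 3 first appears (with j ≥ 3) at s[3].

3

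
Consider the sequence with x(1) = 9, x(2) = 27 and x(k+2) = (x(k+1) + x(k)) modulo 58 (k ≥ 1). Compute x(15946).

47

We have x(1) = 9; x(2) = 27; x(3) = 36; x(4) = 5; x(5) = 41; x(6) = 46; x(7) = 29; x(8) = 17; x(9) = 46; x(10) = 5; x(11) = 51; x(12) = 56; x(13) = 49; x(14) = 47; x(15) = 38; x(16) = 27; x(17) = 7; x(18) = 34; x(19) = 41; x(20) = 17; x(21) = 0; x(22) = 17; x(23) = 17; x(24) = 34; x(25) = 51; x(26) = 27; x(27) = 20; x(28) = 47; x(29) = 9; x(30) = 56; x(31) = 7; x(32) = 5; x(33) = 12; x(34) = 17; x(35) = 29; x(36) = 46; x(37) = 17; x(38) = 5; x(39) = 22; x(40) = 27; x(41) = 49; x(42) = 18; x(43) = 9; x(44) = 27.
The sequence repeats with period 42.
So x(15946) = x(1 + ((15946-1) mod 42)) = x(28) = 47.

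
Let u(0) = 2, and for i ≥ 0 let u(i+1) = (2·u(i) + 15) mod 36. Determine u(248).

17

Listing terms: u(0) = 2,  u(1) = 19,  u(2) = 17,  u(3) = 13,  u(4) = 5,  u(5) = 25,  u(6) = 29,  u(7) = 1,  u(8) = 17.
Since u(8) = u(2) = 17, the sequence is eventually periodic: after a pre-period of length 2 it cycles with period 6.
For i ≥ 2, u(i) depends only on (i - 2) mod 6. (248 - 2) mod 6 = 0, so u(248) = u(2) = 17.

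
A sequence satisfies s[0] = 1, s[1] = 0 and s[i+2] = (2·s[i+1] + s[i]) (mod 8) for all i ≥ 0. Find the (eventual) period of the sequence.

Listing terms: s[0] = 1; s[1] = 0; s[2] = 1; s[3] = 2; s[4] = 5; s[5] = 4; s[6] = 5; s[7] = 6; s[8] = 1; s[9] = 0.
The sequence repeats with period 8.

8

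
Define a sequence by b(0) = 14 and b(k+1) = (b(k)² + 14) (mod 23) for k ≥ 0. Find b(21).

We have b(0) = 14, b(1) = 3, b(2) = 0, b(3) = 14.
The sequence repeats with period 3.
So b(21) = b(0 + ((21-0) mod 3)) = b(0) = 14.

14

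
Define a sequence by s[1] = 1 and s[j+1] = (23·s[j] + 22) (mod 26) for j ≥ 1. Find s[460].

Computing terms: s[1] = 1; s[2] = 19; s[3] = 17; s[4] = 23; s[5] = 5; s[6] = 7; s[7] = 1.
Since s[7] = s[1] = 1, the sequence is periodic with period 6.
So s[460] = s[1 + ((460-1) mod 6)] = s[4] = 23.

23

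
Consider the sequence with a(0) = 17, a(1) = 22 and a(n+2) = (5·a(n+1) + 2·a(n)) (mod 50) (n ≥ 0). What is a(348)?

8

Computing terms: a(0) = 17, a(1) = 22, a(2) = 44, a(3) = 14, a(4) = 8, a(5) = 18, a(6) = 6, a(7) = 16, a(8) = 42, a(9) = 42, a(10) = 44, a(11) = 4, a(12) = 8, a(13) = 48, a(14) = 6, a(15) = 26, a(16) = 42, a(17) = 12, a(18) = 44, a(19) = 44, a(20) = 8, a(21) = 28, a(22) = 6, a(23) = 36, a(24) = 42, a(25) = 32, a(26) = 44, a(27) = 34, a(28) = 8, a(29) = 8, a(30) = 6, a(31) = 46, a(32) = 42, a(33) = 2, a(34) = 44, a(35) = 24, a(36) = 8, a(37) = 38, a(38) = 6, a(39) = 6, a(40) = 42, a(41) = 22, a(42) = 44.
Since (a(41), a(42)) = (a(1), a(2)) = (22, 44) (two consecutive terms determine the rest), the sequence is eventually periodic: after a pre-period of length 1 it cycles with period 40.
For n ≥ 1, a(n) depends only on (n - 1) mod 40. (348 - 1) mod 40 = 27, so a(348) = a(28) = 8.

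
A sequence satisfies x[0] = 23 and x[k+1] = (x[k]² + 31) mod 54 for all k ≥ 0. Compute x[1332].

23

x[0] = 23, x[1] = 20, x[2] = 53, x[3] = 32, x[4] = 29, x[5] = 8, x[6] = 41, x[7] = 38, x[8] = 17, x[9] = 50, x[10] = 47, x[11] = 26, x[12] = 5, x[13] = 2, x[14] = 35, x[15] = 14, x[16] = 11, x[17] = 44, x[18] = 23.
Since x[18] = x[0] = 23, the sequence is periodic with period 18.
(1332 - 0) mod 18 = 0, so x[1332] = x[0] = 23.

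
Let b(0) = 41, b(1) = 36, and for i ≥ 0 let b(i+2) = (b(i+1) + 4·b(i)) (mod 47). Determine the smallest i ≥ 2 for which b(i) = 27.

b(0) = 41,  b(1) = 36,  b(2) = 12,  b(3) = 15,  b(4) = 16,  b(5) = 29,  b(6) = 46,  b(7) = 21,  b(8) = 17,  b(9) = 7,  b(10) = 28,  b(11) = 9,  b(12) = 27,  b(13) = 16,  b(14) = 30,  b(15) = 0,  b(16) = 26,  b(17) = 26,  b(18) = 36,  b(19) = 46,  b(20) = 2,  b(21) = 45,  b(22) = 6,  b(23) = 45,  b(24) = 22,  b(25) = 14,  b(26) = 8,  b(27) = 17,  b(28) = 2,  b(29) = 23,  b(30) = 31,  b(31) = 29,  b(32) = 12,  b(33) = 34,  b(34) = 35,  b(35) = 30,  b(36) = 29,  b(37) = 8,  b(38) = 30,  b(39) = 15,  b(40) = 41,  b(41) = 7,  b(42) = 30,  b(43) = 11,  b(44) = 37,  b(45) = 34,  b(46) = 41,  b(47) = 36.
The sequence repeats with period 46.
The value 27 first appears (with i ≥ 2) at b(12).

12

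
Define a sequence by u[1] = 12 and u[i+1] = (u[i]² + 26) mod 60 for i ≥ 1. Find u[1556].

u[1] = 12,  u[2] = 50,  u[3] = 6,  u[4] = 2,  u[5] = 30,  u[6] = 26,  u[7] = 42,  u[8] = 50.
Since u[8] = u[2] = 50, the sequence is eventually periodic: after a pre-period of length 1 it cycles with period 6.
For i ≥ 2, u[i] depends only on (i - 2) mod 6. (1556 - 2) mod 6 = 0, so u[1556] = u[2] = 50.

50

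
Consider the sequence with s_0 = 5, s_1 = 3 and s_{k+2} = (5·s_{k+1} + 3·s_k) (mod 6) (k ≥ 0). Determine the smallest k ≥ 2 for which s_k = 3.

s_0 = 5,  s_1 = 3,  s_2 = 0,  s_3 = 3,  s_4 = 3,  s_5 = 0.
Since (s_4, s_5) = (s_1, s_2) = (3, 0) (two consecutive terms determine the rest), the sequence is eventually periodic: after a pre-period of length 1 it cycles with period 3.
The value 3 first appears (with k ≥ 2) at s_3.

3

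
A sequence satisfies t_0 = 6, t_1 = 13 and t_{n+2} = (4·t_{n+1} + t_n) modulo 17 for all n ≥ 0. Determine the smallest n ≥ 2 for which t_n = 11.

5

t_0 = 6; t_1 = 13; t_2 = 7; t_3 = 7; t_4 = 1; t_5 = 11; t_6 = 11; t_7 = 4; t_8 = 10; t_9 = 10; t_{10} = 16; t_{11} = 6; t_{12} = 6; t_{13} = 13.
The sequence repeats with period 12.
The value 11 first appears (with n ≥ 2) at t_5.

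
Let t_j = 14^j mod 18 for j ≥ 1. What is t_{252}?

Listing terms: t_1 = 14, t_2 = 16, t_3 = 8, t_4 = 4, t_5 = 2, t_6 = 10, t_7 = 14.
The sequence repeats with period 6.
(252 - 1) mod 6 = 5, so t_{252} = t_6 = 10.

10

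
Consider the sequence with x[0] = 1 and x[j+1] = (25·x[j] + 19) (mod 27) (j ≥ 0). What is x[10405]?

26

Listing terms: x[0] = 1; x[1] = 17; x[2] = 12; x[3] = 22; x[4] = 2; x[5] = 15; x[6] = 16; x[7] = 14; x[8] = 18; x[9] = 10; x[10] = 26; x[11] = 21; x[12] = 4; x[13] = 11; x[14] = 24; x[15] = 25; x[16] = 23; x[17] = 0; x[18] = 19; x[19] = 8; x[20] = 3; x[21] = 13; x[22] = 20; x[23] = 6; x[24] = 7; x[25] = 5; x[26] = 9; x[27] = 1.
The sequence repeats with period 27.
(10405 - 0) mod 27 = 10, so x[10405] = x[10] = 26.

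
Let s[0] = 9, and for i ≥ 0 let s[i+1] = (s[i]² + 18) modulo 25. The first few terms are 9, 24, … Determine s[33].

24

We have s[0] = 9,  s[1] = 24,  s[2] = 19,  s[3] = 4,  s[4] = 9.
Since s[4] = s[0] = 9, the sequence is periodic with period 4.
So s[33] = s[0 + ((33-0) mod 4)] = s[1] = 24.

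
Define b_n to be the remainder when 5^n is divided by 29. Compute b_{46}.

Computing terms: b_0 = 1, b_1 = 5, b_2 = 25, b_3 = 9, b_4 = 16, b_5 = 22, b_6 = 23, b_7 = 28, b_8 = 24, b_9 = 4, b_{10} = 20, b_{11} = 13, b_{12} = 7, b_{13} = 6, b_{14} = 1.
Since b_{14} = b_0 = 1, the sequence is periodic with period 14.
(46 - 0) mod 14 = 4, so b_{46} = b_4 = 16.

16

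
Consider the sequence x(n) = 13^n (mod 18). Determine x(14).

Computing terms: x(0) = 1, x(1) = 13, x(2) = 7, x(3) = 1.
The sequence repeats with period 3.
So x(14) = x(0 + ((14-0) mod 3)) = x(2) = 7.

7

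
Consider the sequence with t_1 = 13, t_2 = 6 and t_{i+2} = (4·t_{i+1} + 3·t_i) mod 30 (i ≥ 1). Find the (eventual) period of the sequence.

24

We have t_1 = 13; t_2 = 6; t_3 = 3; t_4 = 0; t_5 = 9; t_6 = 6; t_7 = 21; t_8 = 12; t_9 = 21; t_{10} = 0; t_{11} = 3; t_{12} = 12; t_{13} = 27; t_{14} = 24; t_{15} = 27; t_{16} = 0; t_{17} = 21; t_{18} = 24; t_{19} = 9; t_{20} = 18; t_{21} = 9; t_{22} = 0; t_{23} = 27; t_{24} = 18; t_{25} = 3; t_{26} = 6; t_{27} = 3.
Since (t_{26}, t_{27}) = (t_2, t_3) = (6, 3) (two consecutive terms determine the rest), the sequence is eventually periodic: after a pre-period of length 1 it cycles with period 24.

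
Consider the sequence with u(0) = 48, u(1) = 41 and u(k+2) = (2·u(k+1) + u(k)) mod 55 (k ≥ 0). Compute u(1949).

5

We have u(0) = 48, u(1) = 41, u(2) = 20, u(3) = 26, u(4) = 17, u(5) = 5, u(6) = 27, u(7) = 4, u(8) = 35, u(9) = 19, u(10) = 18, u(11) = 0, u(12) = 18, u(13) = 36, u(14) = 35, u(15) = 51, u(16) = 27, u(17) = 50, u(18) = 17, u(19) = 29, u(20) = 20, u(21) = 14, u(22) = 48, u(23) = 0, u(24) = 48, u(25) = 41.
The sequence repeats with period 24.
(1949 - 0) mod 24 = 5, so u(1949) = u(5) = 5.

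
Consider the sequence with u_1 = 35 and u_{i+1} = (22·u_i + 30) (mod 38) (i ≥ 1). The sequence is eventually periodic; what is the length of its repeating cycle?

Computing terms: u_1 = 35; u_2 = 2; u_3 = 36; u_4 = 24; u_5 = 26; u_6 = 32; u_7 = 12; u_8 = 28; u_9 = 0; u_{10} = 30; u_{11} = 6; u_{12} = 10; u_{13} = 22; u_{14} = 20; u_{15} = 14; u_{16} = 34; u_{17} = 18; u_{18} = 8; u_{19} = 16; u_{20} = 2.
Since u_{20} = u_2 = 2, the sequence is eventually periodic: after a pre-period of length 1 it cycles with period 18.

18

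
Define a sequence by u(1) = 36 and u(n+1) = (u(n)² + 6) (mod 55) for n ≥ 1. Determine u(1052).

7

We have u(1) = 36,  u(2) = 37,  u(3) = 0,  u(4) = 6,  u(5) = 42,  u(6) = 10,  u(7) = 51,  u(8) = 22,  u(9) = 50,  u(10) = 31,  u(11) = 32,  u(12) = 40,  u(13) = 11,  u(14) = 17,  u(15) = 20,  u(16) = 21,  u(17) = 7,  u(18) = 0.
Since u(18) = u(3) = 0, the sequence is eventually periodic: after a pre-period of length 2 it cycles with period 15.
For n ≥ 3, u(n) depends only on (n - 3) mod 15. (1052 - 3) mod 15 = 14, so u(1052) = u(17) = 7.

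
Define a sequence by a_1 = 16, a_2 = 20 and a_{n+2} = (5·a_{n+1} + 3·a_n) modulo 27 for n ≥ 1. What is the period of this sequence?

18

Listing terms: a_1 = 16; a_2 = 20; a_3 = 13; a_4 = 17; a_5 = 16; a_6 = 23; a_7 = 1; a_8 = 20; a_9 = 22; a_{10} = 8; a_{11} = 25; a_{12} = 14; a_{13} = 10; a_{14} = 11; a_{15} = 4; a_{16} = 26; a_{17} = 7; a_{18} = 5; a_{19} = 19; a_{20} = 2; a_{21} = 13; a_{22} = 17.
Since (a_{21}, a_{22}) = (a_3, a_4) = (13, 17) (two consecutive terms determine the rest), the sequence is eventually periodic: after a pre-period of length 2 it cycles with period 18.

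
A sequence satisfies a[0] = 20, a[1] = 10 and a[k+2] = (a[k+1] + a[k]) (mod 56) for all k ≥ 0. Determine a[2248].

Computing terms: a[0] = 20; a[1] = 10; a[2] = 30; a[3] = 40; a[4] = 14; a[5] = 54; a[6] = 12; a[7] = 10; a[8] = 22; a[9] = 32; a[10] = 54; a[11] = 30; a[12] = 28; a[13] = 2; a[14] = 30; a[15] = 32; a[16] = 6; a[17] = 38; a[18] = 44; a[19] = 26; a[20] = 14; a[21] = 40; a[22] = 54; a[23] = 38; a[24] = 36; a[25] = 18; a[26] = 54; a[27] = 16; a[28] = 14; a[29] = 30; a[30] = 44; a[31] = 18; a[32] = 6; a[33] = 24; a[34] = 30; a[35] = 54; a[36] = 28; a[37] = 26; a[38] = 54; a[39] = 24; a[40] = 22; a[41] = 46; a[42] = 12; a[43] = 2; a[44] = 14; a[45] = 16; a[46] = 30; a[47] = 46; a[48] = 20; a[49] = 10.
Since (a[48], a[49]) = (a[0], a[1]) = (20, 10) (two consecutive terms determine the rest), the sequence is periodic with period 48.
So a[2248] = a[0 + ((2248-0) mod 48)] = a[40] = 22.

22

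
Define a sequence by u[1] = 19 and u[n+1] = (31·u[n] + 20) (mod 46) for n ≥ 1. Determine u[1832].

We have u[1] = 19, u[2] = 11, u[3] = 39, u[4] = 33, u[5] = 31, u[6] = 15, u[7] = 25, u[8] = 13, u[9] = 9, u[10] = 23, u[11] = 43, u[12] = 19.
The sequence repeats with period 11.
So u[1832] = u[1 + ((1832-1) mod 11)] = u[6] = 15.

15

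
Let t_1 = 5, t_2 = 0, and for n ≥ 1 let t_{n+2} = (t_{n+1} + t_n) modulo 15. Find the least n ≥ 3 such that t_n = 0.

6

Listing terms: t_1 = 5; t_2 = 0; t_3 = 5; t_4 = 5; t_5 = 10; t_6 = 0; t_7 = 10; t_8 = 10; t_9 = 5; t_{10} = 0.
The sequence repeats with period 8.
The value 0 first appears (with n ≥ 3) at t_6.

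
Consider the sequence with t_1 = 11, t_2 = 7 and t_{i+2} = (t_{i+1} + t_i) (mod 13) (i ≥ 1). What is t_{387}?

We have t_1 = 11,  t_2 = 7,  t_3 = 5,  t_4 = 12,  t_5 = 4,  t_6 = 3,  t_7 = 7,  t_8 = 10,  t_9 = 4,  t_{10} = 1,  t_{11} = 5,  t_{12} = 6,  t_{13} = 11,  t_{14} = 4,  t_{15} = 2,  t_{16} = 6,  t_{17} = 8,  t_{18} = 1,  t_{19} = 9,  t_{20} = 10,  t_{21} = 6,  t_{22} = 3,  t_{23} = 9,  t_{24} = 12,  t_{25} = 8,  t_{26} = 7,  t_{27} = 2,  t_{28} = 9,  t_{29} = 11,  t_{30} = 7.
Since (t_{29}, t_{30}) = (t_1, t_2) = (11, 7) (two consecutive terms determine the rest), the sequence is periodic with period 28.
So t_{387} = t_{1 + ((387-1) mod 28)} = t_{23} = 9.

9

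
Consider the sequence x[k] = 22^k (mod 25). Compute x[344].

6

x[1] = 22; x[2] = 9; x[3] = 23; x[4] = 6; x[5] = 7; x[6] = 4; x[7] = 13; x[8] = 11; x[9] = 17; x[10] = 24; x[11] = 3; x[12] = 16; x[13] = 2; x[14] = 19; x[15] = 18; x[16] = 21; x[17] = 12; x[18] = 14; x[19] = 8; x[20] = 1; x[21] = 22.
Since x[21] = x[1] = 22, the sequence is periodic with period 20.
(344 - 1) mod 20 = 3, so x[344] = x[4] = 6.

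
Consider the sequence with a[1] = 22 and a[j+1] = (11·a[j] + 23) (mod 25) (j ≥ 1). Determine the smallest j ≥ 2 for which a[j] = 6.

Listing terms: a[1] = 22; a[2] = 15; a[3] = 13; a[4] = 16; a[5] = 24; a[6] = 12; a[7] = 5; a[8] = 3; a[9] = 6; a[10] = 14; a[11] = 2; a[12] = 20; a[13] = 18; a[14] = 21; a[15] = 4; a[16] = 17; a[17] = 10; a[18] = 8; a[19] = 11; a[20] = 19; a[21] = 7; a[22] = 0; a[23] = 23; a[24] = 1; a[25] = 9; a[26] = 22.
Since a[26] = a[1] = 22, the sequence is periodic with period 25.
The value 6 first appears (with j ≥ 2) at a[9].

9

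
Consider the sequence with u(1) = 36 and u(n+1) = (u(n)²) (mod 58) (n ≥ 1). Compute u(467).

Computing terms: u(1) = 36,  u(2) = 20,  u(3) = 52,  u(4) = 36.
Since u(4) = u(1) = 36, the sequence is periodic with period 3.
So u(467) = u(1 + ((467-1) mod 3)) = u(2) = 20.

20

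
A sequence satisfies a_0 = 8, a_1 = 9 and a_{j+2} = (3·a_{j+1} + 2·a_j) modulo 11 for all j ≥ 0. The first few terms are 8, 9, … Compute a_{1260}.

8

Computing terms: a_0 = 8, a_1 = 9, a_2 = 10, a_3 = 4, a_4 = 10, a_5 = 5, a_6 = 2, a_7 = 5, a_8 = 8, a_9 = 1, a_{10} = 8, a_{11} = 4, a_{12} = 6, a_{13} = 4, a_{14} = 2, a_{15} = 3, a_{16} = 2, a_{17} = 1, a_{18} = 7, a_{19} = 1, a_{20} = 6, a_{21} = 9, a_{22} = 6, a_{23} = 3, a_{24} = 10, a_{25} = 3, a_{26} = 7, a_{27} = 5, a_{28} = 7, a_{29} = 9, a_{30} = 8, a_{31} = 9.
The sequence repeats with period 30.
So a_{1260} = a_{0 + ((1260-0) mod 30)} = a_0 = 8.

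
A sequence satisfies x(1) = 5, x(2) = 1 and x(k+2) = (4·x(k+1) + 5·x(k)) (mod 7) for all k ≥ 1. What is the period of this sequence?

Computing terms: x(1) = 5; x(2) = 1; x(3) = 1; x(4) = 2; x(5) = 6; x(6) = 6; x(7) = 5; x(8) = 1.
Since (x(7), x(8)) = (x(1), x(2)) = (5, 1) (two consecutive terms determine the rest), the sequence is periodic with period 6.

6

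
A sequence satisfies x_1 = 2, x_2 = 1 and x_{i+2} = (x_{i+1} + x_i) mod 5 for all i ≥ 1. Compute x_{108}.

4

x_1 = 2,  x_2 = 1,  x_3 = 3,  x_4 = 4,  x_5 = 2,  x_6 = 1.
Since (x_5, x_6) = (x_1, x_2) = (2, 1) (two consecutive terms determine the rest), the sequence is periodic with period 4.
(108 - 1) mod 4 = 3, so x_{108} = x_4 = 4.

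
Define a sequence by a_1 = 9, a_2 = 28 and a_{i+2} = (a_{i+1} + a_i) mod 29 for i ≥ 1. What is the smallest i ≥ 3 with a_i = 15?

We have a_1 = 9,  a_2 = 28,  a_3 = 8,  a_4 = 7,  a_5 = 15,  a_6 = 22,  a_7 = 8,  a_8 = 1,  a_9 = 9,  a_{10} = 10,  a_{11} = 19,  a_{12} = 0,  a_{13} = 19,  a_{14} = 19,  a_{15} = 9,  a_{16} = 28.
Since (a_{15}, a_{16}) = (a_1, a_2) = (9, 28) (two consecutive terms determine the rest), the sequence is periodic with period 14.
The value 15 first appears (with i ≥ 3) at a_5.

5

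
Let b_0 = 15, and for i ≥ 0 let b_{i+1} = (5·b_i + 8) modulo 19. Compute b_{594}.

15

We have b_0 = 15; b_1 = 7; b_2 = 5; b_3 = 14; b_4 = 2; b_5 = 18; b_6 = 3; b_7 = 4; b_8 = 9; b_9 = 15.
The sequence repeats with period 9.
(594 - 0) mod 9 = 0, so b_{594} = b_0 = 15.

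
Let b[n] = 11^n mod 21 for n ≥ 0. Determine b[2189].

We have b[0] = 1; b[1] = 11; b[2] = 16; b[3] = 8; b[4] = 4; b[5] = 2; b[6] = 1.
The sequence repeats with period 6.
(2189 - 0) mod 6 = 5, so b[2189] = b[5] = 2.

2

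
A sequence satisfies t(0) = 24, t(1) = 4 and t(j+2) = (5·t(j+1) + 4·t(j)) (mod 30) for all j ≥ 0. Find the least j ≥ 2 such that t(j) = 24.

Listing terms: t(0) = 24; t(1) = 4; t(2) = 26; t(3) = 26; t(4) = 24; t(5) = 14; t(6) = 16; t(7) = 16; t(8) = 24; t(9) = 4.
The sequence repeats with period 8.
The value 24 first appears (with j ≥ 2) at t(4).

4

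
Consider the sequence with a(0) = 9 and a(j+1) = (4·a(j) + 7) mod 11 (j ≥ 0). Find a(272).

3

Listing terms: a(0) = 9; a(1) = 10; a(2) = 3; a(3) = 8; a(4) = 6; a(5) = 9.
The sequence repeats with period 5.
(272 - 0) mod 5 = 2, so a(272) = a(2) = 3.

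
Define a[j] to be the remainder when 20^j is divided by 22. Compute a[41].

20

Listing terms: a[1] = 20; a[2] = 4; a[3] = 14; a[4] = 16; a[5] = 12; a[6] = 20.
The sequence repeats with period 5.
So a[41] = a[1 + ((41-1) mod 5)] = a[1] = 20.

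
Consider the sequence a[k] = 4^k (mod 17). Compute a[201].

4

We have a[0] = 1; a[1] = 4; a[2] = 16; a[3] = 13; a[4] = 1.
Since a[4] = a[0] = 1, the sequence is periodic with period 4.
So a[201] = a[0 + ((201-0) mod 4)] = a[1] = 4.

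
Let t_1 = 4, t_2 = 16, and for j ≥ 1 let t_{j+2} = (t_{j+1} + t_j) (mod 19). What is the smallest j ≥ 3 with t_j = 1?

Computing terms: t_1 = 4,  t_2 = 16,  t_3 = 1,  t_4 = 17,  t_5 = 18,  t_6 = 16,  t_7 = 15,  t_8 = 12,  t_9 = 8,  t_{10} = 1,  t_{11} = 9,  t_{12} = 10,  t_{13} = 0,  t_{14} = 10,  t_{15} = 10,  t_{16} = 1,  t_{17} = 11,  t_{18} = 12,  t_{19} = 4,  t_{20} = 16.
Since (t_{19}, t_{20}) = (t_1, t_2) = (4, 16) (two consecutive terms determine the rest), the sequence is periodic with period 18.
The value 1 first appears (with j ≥ 3) at t_3.

3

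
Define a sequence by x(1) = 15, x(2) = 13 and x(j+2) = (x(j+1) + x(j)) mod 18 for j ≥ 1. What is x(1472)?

1

x(1) = 15,  x(2) = 13,  x(3) = 10,  x(4) = 5,  x(5) = 15,  x(6) = 2,  x(7) = 17,  x(8) = 1,  x(9) = 0,  x(10) = 1,  x(11) = 1,  x(12) = 2,  x(13) = 3,  x(14) = 5,  x(15) = 8,  x(16) = 13,  x(17) = 3,  x(18) = 16,  x(19) = 1,  x(20) = 17,  x(21) = 0,  x(22) = 17,  x(23) = 17,  x(24) = 16,  x(25) = 15,  x(26) = 13.
Since (x(25), x(26)) = (x(1), x(2)) = (15, 13) (two consecutive terms determine the rest), the sequence is periodic with period 24.
(1472 - 1) mod 24 = 7, so x(1472) = x(8) = 1.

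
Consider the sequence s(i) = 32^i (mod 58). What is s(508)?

Computing terms: s(1) = 32; s(2) = 38; s(3) = 56; s(4) = 52; s(5) = 40; s(6) = 4; s(7) = 12; s(8) = 36; s(9) = 50; s(10) = 34; s(11) = 44; s(12) = 16; s(13) = 48; s(14) = 28; s(15) = 26; s(16) = 20; s(17) = 2; s(18) = 6; s(19) = 18; s(20) = 54; s(21) = 46; s(22) = 22; s(23) = 8; s(24) = 24; s(25) = 14; s(26) = 42; s(27) = 10; s(28) = 30; s(29) = 32.
Since s(29) = s(1) = 32, the sequence is periodic with period 28.
(508 - 1) mod 28 = 3, so s(508) = s(4) = 52.

52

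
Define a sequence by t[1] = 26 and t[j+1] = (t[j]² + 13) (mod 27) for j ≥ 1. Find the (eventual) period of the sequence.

9

Listing terms: t[1] = 26; t[2] = 14; t[3] = 20; t[4] = 8; t[5] = 23; t[6] = 2; t[7] = 17; t[8] = 5; t[9] = 11; t[10] = 26.
The sequence repeats with period 9.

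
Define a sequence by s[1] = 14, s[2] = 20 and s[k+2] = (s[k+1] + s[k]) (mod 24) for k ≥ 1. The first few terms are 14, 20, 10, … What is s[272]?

12

Computing terms: s[1] = 14; s[2] = 20; s[3] = 10; s[4] = 6; s[5] = 16; s[6] = 22; s[7] = 14; s[8] = 12; s[9] = 2; s[10] = 14; s[11] = 16; s[12] = 6; s[13] = 22; s[14] = 4; s[15] = 2; s[16] = 6; s[17] = 8; s[18] = 14; s[19] = 22; s[20] = 12; s[21] = 10; s[22] = 22; s[23] = 8; s[24] = 6; s[25] = 14; s[26] = 20.
The sequence repeats with period 24.
So s[272] = s[1 + ((272-1) mod 24)] = s[8] = 12.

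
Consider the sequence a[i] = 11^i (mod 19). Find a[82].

11

a[1] = 11, a[2] = 7, a[3] = 1, a[4] = 11.
Since a[4] = a[1] = 11, the sequence is periodic with period 3.
So a[82] = a[1 + ((82-1) mod 3)] = a[1] = 11.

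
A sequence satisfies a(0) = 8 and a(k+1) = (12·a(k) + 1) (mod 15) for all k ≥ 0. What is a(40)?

a(0) = 8; a(1) = 7; a(2) = 10; a(3) = 1; a(4) = 13; a(5) = 7.
Since a(5) = a(1) = 7, the sequence is eventually periodic: after a pre-period of length 1 it cycles with period 4.
For k ≥ 1, a(k) depends only on (k - 1) mod 4. (40 - 1) mod 4 = 3, so a(40) = a(4) = 13.

13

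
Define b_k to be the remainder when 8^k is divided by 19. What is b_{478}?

Listing terms: b_1 = 8,  b_2 = 7,  b_3 = 18,  b_4 = 11,  b_5 = 12,  b_6 = 1,  b_7 = 8.
The sequence repeats with period 6.
(478 - 1) mod 6 = 3, so b_{478} = b_4 = 11.

11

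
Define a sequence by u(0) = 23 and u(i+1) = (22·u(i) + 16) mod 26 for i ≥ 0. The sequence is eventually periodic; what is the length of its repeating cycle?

3

u(0) = 23, u(1) = 2, u(2) = 8, u(3) = 10, u(4) = 2.
Since u(4) = u(1) = 2, the sequence is eventually periodic: after a pre-period of length 1 it cycles with period 3.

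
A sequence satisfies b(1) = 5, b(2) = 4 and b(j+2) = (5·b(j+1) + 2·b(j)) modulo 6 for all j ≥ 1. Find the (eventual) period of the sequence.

Listing terms: b(1) = 5,  b(2) = 4,  b(3) = 0,  b(4) = 2,  b(5) = 4,  b(6) = 0.
Since (b(5), b(6)) = (b(2), b(3)) = (4, 0) (two consecutive terms determine the rest), the sequence is eventually periodic: after a pre-period of length 1 it cycles with period 3.

3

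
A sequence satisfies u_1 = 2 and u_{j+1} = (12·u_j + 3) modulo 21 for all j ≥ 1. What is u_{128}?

6

Listing terms: u_1 = 2,  u_2 = 6,  u_3 = 12,  u_4 = 0,  u_5 = 3,  u_6 = 18,  u_7 = 9,  u_8 = 6.
Since u_8 = u_2 = 6, the sequence is eventually periodic: after a pre-period of length 1 it cycles with period 6.
For j ≥ 2, u_j depends only on (j - 2) mod 6. (128 - 2) mod 6 = 0, so u_{128} = u_2 = 6.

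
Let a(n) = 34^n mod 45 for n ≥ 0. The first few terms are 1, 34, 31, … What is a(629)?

Computing terms: a(0) = 1, a(1) = 34, a(2) = 31, a(3) = 19, a(4) = 16, a(5) = 4, a(6) = 1.
The sequence repeats with period 6.
So a(629) = a(0 + ((629-0) mod 6)) = a(5) = 4.

4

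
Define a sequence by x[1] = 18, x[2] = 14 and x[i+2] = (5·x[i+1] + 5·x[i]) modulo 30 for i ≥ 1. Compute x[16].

Computing terms: x[1] = 18; x[2] = 14; x[3] = 10; x[4] = 0; x[5] = 20; x[6] = 10; x[7] = 0.
Since (x[6], x[7]) = (x[3], x[4]) = (10, 0) (two consecutive terms determine the rest), the sequence is eventually periodic: after a pre-period of length 2 it cycles with period 3.
For i ≥ 3, x[i] depends only on (i - 3) mod 3. (16 - 3) mod 3 = 1, so x[16] = x[4] = 0.

0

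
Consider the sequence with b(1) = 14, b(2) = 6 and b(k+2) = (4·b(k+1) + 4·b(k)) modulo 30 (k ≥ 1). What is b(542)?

6

Listing terms: b(1) = 14,  b(2) = 6,  b(3) = 20,  b(4) = 14,  b(5) = 16,  b(6) = 0,  b(7) = 4,  b(8) = 16,  b(9) = 20,  b(10) = 24,  b(11) = 26,  b(12) = 20,  b(13) = 4,  b(14) = 6,  b(15) = 10,  b(16) = 4,  b(17) = 26,  b(18) = 0,  b(19) = 14,  b(20) = 26,  b(21) = 10,  b(22) = 24,  b(23) = 16,  b(24) = 10,  b(25) = 14,  b(26) = 6.
Since (b(25), b(26)) = (b(1), b(2)) = (14, 6) (two consecutive terms determine the rest), the sequence is periodic with period 24.
(542 - 1) mod 24 = 13, so b(542) = b(14) = 6.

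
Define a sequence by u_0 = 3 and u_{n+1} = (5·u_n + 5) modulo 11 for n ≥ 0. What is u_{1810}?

u_0 = 3, u_1 = 9, u_2 = 6, u_3 = 2, u_4 = 4, u_5 = 3.
The sequence repeats with period 5.
(1810 - 0) mod 5 = 0, so u_{1810} = u_0 = 3.

3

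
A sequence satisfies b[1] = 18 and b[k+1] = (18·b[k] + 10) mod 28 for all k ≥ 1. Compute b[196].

We have b[1] = 18,  b[2] = 26,  b[3] = 2,  b[4] = 18.
Since b[4] = b[1] = 18, the sequence is periodic with period 3.
So b[196] = b[1 + ((196-1) mod 3)] = b[1] = 18.

18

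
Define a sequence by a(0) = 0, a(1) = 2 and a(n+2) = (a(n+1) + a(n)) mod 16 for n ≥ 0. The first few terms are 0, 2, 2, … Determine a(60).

Listing terms: a(0) = 0, a(1) = 2, a(2) = 2, a(3) = 4, a(4) = 6, a(5) = 10, a(6) = 0, a(7) = 10, a(8) = 10, a(9) = 4, a(10) = 14, a(11) = 2, a(12) = 0, a(13) = 2.
Since (a(12), a(13)) = (a(0), a(1)) = (0, 2) (two consecutive terms determine the rest), the sequence is periodic with period 12.
So a(60) = a(0 + ((60-0) mod 12)) = a(0) = 0.

0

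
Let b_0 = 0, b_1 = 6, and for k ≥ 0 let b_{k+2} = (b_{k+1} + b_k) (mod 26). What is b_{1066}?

Computing terms: b_0 = 0,  b_1 = 6,  b_2 = 6,  b_3 = 12,  b_4 = 18,  b_5 = 4,  b_6 = 22,  b_7 = 0,  b_8 = 22,  b_9 = 22,  b_{10} = 18,  b_{11} = 14,  b_{12} = 6,  b_{13} = 20,  b_{14} = 0,  b_{15} = 20,  b_{16} = 20,  b_{17} = 14,  b_{18} = 8,  b_{19} = 22,  b_{20} = 4,  b_{21} = 0,  b_{22} = 4,  b_{23} = 4,  b_{24} = 8,  b_{25} = 12,  b_{26} = 20,  b_{27} = 6,  b_{28} = 0,  b_{29} = 6.
The sequence repeats with period 28.
(1066 - 0) mod 28 = 2, so b_{1066} = b_2 = 6.

6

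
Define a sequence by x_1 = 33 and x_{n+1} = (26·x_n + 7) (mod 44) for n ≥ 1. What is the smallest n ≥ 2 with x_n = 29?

Computing terms: x_1 = 33; x_2 = 29; x_3 = 13; x_4 = 37; x_5 = 1; x_6 = 33.
Since x_6 = x_1 = 33, the sequence is periodic with period 5.
The value 29 first appears (with n ≥ 2) at x_2.

2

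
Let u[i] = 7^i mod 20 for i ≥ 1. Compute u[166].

u[1] = 7; u[2] = 9; u[3] = 3; u[4] = 1; u[5] = 7.
The sequence repeats with period 4.
So u[166] = u[1 + ((166-1) mod 4)] = u[2] = 9.

9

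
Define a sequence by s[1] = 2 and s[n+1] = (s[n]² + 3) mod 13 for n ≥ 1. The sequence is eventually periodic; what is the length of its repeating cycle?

5

s[1] = 2, s[2] = 7, s[3] = 0, s[4] = 3, s[5] = 12, s[6] = 4, s[7] = 6, s[8] = 0.
Since s[8] = s[3] = 0, the sequence is eventually periodic: after a pre-period of length 2 it cycles with period 5.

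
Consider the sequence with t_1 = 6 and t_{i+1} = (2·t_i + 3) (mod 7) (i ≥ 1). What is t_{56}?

t_1 = 6,  t_2 = 1,  t_3 = 5,  t_4 = 6.
The sequence repeats with period 3.
So t_{56} = t_{1 + ((56-1) mod 3)} = t_2 = 1.

1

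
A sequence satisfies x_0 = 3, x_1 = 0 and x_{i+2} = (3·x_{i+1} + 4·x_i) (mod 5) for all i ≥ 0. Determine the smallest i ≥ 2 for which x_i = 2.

2

Listing terms: x_0 = 3; x_1 = 0; x_2 = 2; x_3 = 1; x_4 = 1; x_5 = 2; x_6 = 0; x_7 = 3; x_8 = 4; x_9 = 4; x_{10} = 3; x_{11} = 0.
Since (x_{10}, x_{11}) = (x_0, x_1) = (3, 0) (two consecutive terms determine the rest), the sequence is periodic with period 10.
The value 2 first appears (with i ≥ 2) at x_2.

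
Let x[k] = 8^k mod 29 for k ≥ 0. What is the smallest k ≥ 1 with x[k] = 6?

We have x[0] = 1, x[1] = 8, x[2] = 6, x[3] = 19, x[4] = 7, x[5] = 27, x[6] = 13, x[7] = 17, x[8] = 20, x[9] = 15, x[10] = 4, x[11] = 3, x[12] = 24, x[13] = 18, x[14] = 28, x[15] = 21, x[16] = 23, x[17] = 10, x[18] = 22, x[19] = 2, x[20] = 16, x[21] = 12, x[22] = 9, x[23] = 14, x[24] = 25, x[25] = 26, x[26] = 5, x[27] = 11, x[28] = 1.
Since x[28] = x[0] = 1, the sequence is periodic with period 28.
The value 6 first appears (with k ≥ 1) at x[2].

2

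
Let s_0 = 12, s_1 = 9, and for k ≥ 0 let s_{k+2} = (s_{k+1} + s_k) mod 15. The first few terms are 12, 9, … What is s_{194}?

9

We have s_0 = 12; s_1 = 9; s_2 = 6; s_3 = 0; s_4 = 6; s_5 = 6; s_6 = 12; s_7 = 3; s_8 = 0; s_9 = 3; s_{10} = 3; s_{11} = 6; s_{12} = 9; s_{13} = 0; s_{14} = 9; s_{15} = 9; s_{16} = 3; s_{17} = 12; s_{18} = 0; s_{19} = 12; s_{20} = 12; s_{21} = 9.
The sequence repeats with period 20.
So s_{194} = s_{0 + ((194-0) mod 20)} = s_{14} = 9.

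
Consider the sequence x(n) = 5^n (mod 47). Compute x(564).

Listing terms: x(0) = 1,  x(1) = 5,  x(2) = 25,  x(3) = 31,  x(4) = 14,  x(5) = 23,  x(6) = 21,  x(7) = 11,  x(8) = 8,  x(9) = 40,  x(10) = 12,  x(11) = 13,  x(12) = 18,  x(13) = 43,  x(14) = 27,  x(15) = 41,  x(16) = 17,  x(17) = 38,  x(18) = 2,  x(19) = 10,  x(20) = 3,  x(21) = 15,  x(22) = 28,  x(23) = 46,  x(24) = 42,  x(25) = 22,  x(26) = 16,  x(27) = 33,  x(28) = 24,  x(29) = 26,  x(30) = 36,  x(31) = 39,  x(32) = 7,  x(33) = 35,  x(34) = 34,  x(35) = 29,  x(36) = 4,  x(37) = 20,  x(38) = 6,  x(39) = 30,  x(40) = 9,  x(41) = 45,  x(42) = 37,  x(43) = 44,  x(44) = 32,  x(45) = 19,  x(46) = 1.
Since x(46) = x(0) = 1, the sequence is periodic with period 46.
(564 - 0) mod 46 = 12, so x(564) = x(12) = 18.

18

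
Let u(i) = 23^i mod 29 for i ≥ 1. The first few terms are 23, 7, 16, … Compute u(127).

23

u(1) = 23,  u(2) = 7,  u(3) = 16,  u(4) = 20,  u(5) = 25,  u(6) = 24,  u(7) = 1,  u(8) = 23.
Since u(8) = u(1) = 23, the sequence is periodic with period 7.
(127 - 1) mod 7 = 0, so u(127) = u(1) = 23.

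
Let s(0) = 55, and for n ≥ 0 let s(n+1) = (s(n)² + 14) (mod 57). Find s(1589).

18

We have s(0) = 55; s(1) = 18; s(2) = 53; s(3) = 30; s(4) = 2; s(5) = 18.
Since s(5) = s(1) = 18, the sequence is eventually periodic: after a pre-period of length 1 it cycles with period 4.
For n ≥ 1, s(n) depends only on (n - 1) mod 4. (1589 - 1) mod 4 = 0, so s(1589) = s(1) = 18.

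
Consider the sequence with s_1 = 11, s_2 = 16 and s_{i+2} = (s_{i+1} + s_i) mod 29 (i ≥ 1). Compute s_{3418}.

s_1 = 11,  s_2 = 16,  s_3 = 27,  s_4 = 14,  s_5 = 12,  s_6 = 26,  s_7 = 9,  s_8 = 6,  s_9 = 15,  s_{10} = 21,  s_{11} = 7,  s_{12} = 28,  s_{13} = 6,  s_{14} = 5,  s_{15} = 11,  s_{16} = 16.
The sequence repeats with period 14.
So s_{3418} = s_{1 + ((3418-1) mod 14)} = s_2 = 16.

16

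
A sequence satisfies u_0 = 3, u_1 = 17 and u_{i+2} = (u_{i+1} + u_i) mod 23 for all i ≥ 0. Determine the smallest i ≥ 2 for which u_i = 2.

Computing terms: u_0 = 3; u_1 = 17; u_2 = 20; u_3 = 14; u_4 = 11; u_5 = 2; u_6 = 13; u_7 = 15; u_8 = 5; u_9 = 20; u_{10} = 2; u_{11} = 22; u_{12} = 1; u_{13} = 0; u_{14} = 1; u_{15} = 1; u_{16} = 2; u_{17} = 3; u_{18} = 5; u_{19} = 8; u_{20} = 13; u_{21} = 21; u_{22} = 11; u_{23} = 9; u_{24} = 20; u_{25} = 6; u_{26} = 3; u_{27} = 9; u_{28} = 12; u_{29} = 21; u_{30} = 10; u_{31} = 8; u_{32} = 18; u_{33} = 3; u_{34} = 21; u_{35} = 1; u_{36} = 22; u_{37} = 0; u_{38} = 22; u_{39} = 22; u_{40} = 21; u_{41} = 20; u_{42} = 18; u_{43} = 15; u_{44} = 10; u_{45} = 2; u_{46} = 12; u_{47} = 14; u_{48} = 3; u_{49} = 17.
The sequence repeats with period 48.
The value 2 first appears (with i ≥ 2) at u_5.

5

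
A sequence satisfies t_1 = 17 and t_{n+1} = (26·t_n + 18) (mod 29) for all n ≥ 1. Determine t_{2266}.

18

Computing terms: t_1 = 17, t_2 = 25, t_3 = 1, t_4 = 15, t_5 = 2, t_6 = 12, t_7 = 11, t_8 = 14, t_9 = 5, t_{10} = 3, t_{11} = 9, t_{12} = 20, t_{13} = 16, t_{14} = 28, t_{15} = 21, t_{16} = 13, t_{17} = 8, t_{18} = 23, t_{19} = 7, t_{20} = 26, t_{21} = 27, t_{22} = 24, t_{23} = 4, t_{24} = 6, t_{25} = 0, t_{26} = 18, t_{27} = 22, t_{28} = 10, t_{29} = 17.
The sequence repeats with period 28.
(2266 - 1) mod 28 = 25, so t_{2266} = t_{26} = 18.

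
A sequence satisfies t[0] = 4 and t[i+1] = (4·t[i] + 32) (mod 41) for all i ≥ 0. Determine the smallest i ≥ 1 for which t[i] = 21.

t[0] = 4; t[1] = 7; t[2] = 19; t[3] = 26; t[4] = 13; t[5] = 2; t[6] = 40; t[7] = 28; t[8] = 21; t[9] = 34; t[10] = 4.
Since t[10] = t[0] = 4, the sequence is periodic with period 10.
The value 21 first appears (with i ≥ 1) at t[8].

8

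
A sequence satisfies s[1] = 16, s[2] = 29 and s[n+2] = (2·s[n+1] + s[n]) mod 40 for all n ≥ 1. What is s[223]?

s[1] = 16, s[2] = 29, s[3] = 34, s[4] = 17, s[5] = 28, s[6] = 33, s[7] = 14, s[8] = 21, s[9] = 16, s[10] = 13, s[11] = 2, s[12] = 17, s[13] = 36, s[14] = 9, s[15] = 14, s[16] = 37, s[17] = 8, s[18] = 13, s[19] = 34, s[20] = 1, s[21] = 36, s[22] = 33, s[23] = 22, s[24] = 37, s[25] = 16, s[26] = 29.
Since (s[25], s[26]) = (s[1], s[2]) = (16, 29) (two consecutive terms determine the rest), the sequence is periodic with period 24.
(223 - 1) mod 24 = 6, so s[223] = s[7] = 14.

14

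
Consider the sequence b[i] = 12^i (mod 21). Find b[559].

12

Computing terms: b[0] = 1; b[1] = 12; b[2] = 18; b[3] = 6; b[4] = 9; b[5] = 3; b[6] = 15; b[7] = 12.
Since b[7] = b[1] = 12, the sequence is eventually periodic: after a pre-period of length 1 it cycles with period 6.
For i ≥ 1, b[i] depends only on (i - 1) mod 6. (559 - 1) mod 6 = 0, so b[559] = b[1] = 12.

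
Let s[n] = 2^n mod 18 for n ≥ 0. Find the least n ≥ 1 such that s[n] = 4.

2

Computing terms: s[0] = 1; s[1] = 2; s[2] = 4; s[3] = 8; s[4] = 16; s[5] = 14; s[6] = 10; s[7] = 2.
Since s[7] = s[1] = 2, the sequence is eventually periodic: after a pre-period of length 1 it cycles with period 6.
The value 4 first appears (with n ≥ 1) at s[2].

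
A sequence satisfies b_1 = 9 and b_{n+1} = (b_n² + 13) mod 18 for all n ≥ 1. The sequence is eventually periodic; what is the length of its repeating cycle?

We have b_1 = 9; b_2 = 4; b_3 = 11; b_4 = 8; b_5 = 5; b_6 = 2; b_7 = 17; b_8 = 14; b_9 = 11.
Since b_9 = b_3 = 11, the sequence is eventually periodic: after a pre-period of length 2 it cycles with period 6.

6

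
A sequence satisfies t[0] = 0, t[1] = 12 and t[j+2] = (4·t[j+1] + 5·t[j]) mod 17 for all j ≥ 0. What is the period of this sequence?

t[0] = 0; t[1] = 12; t[2] = 14; t[3] = 14; t[4] = 7; t[5] = 13; t[6] = 2; t[7] = 5; t[8] = 13; t[9] = 9; t[10] = 16; t[11] = 7; t[12] = 6; t[13] = 8; t[14] = 11; t[15] = 16; t[16] = 0; t[17] = 12.
Since (t[16], t[17]) = (t[0], t[1]) = (0, 12) (two consecutive terms determine the rest), the sequence is periodic with period 16.

16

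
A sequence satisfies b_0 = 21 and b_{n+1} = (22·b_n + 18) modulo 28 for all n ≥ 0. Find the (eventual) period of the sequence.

We have b_0 = 21; b_1 = 4; b_2 = 22; b_3 = 26; b_4 = 2; b_5 = 6; b_6 = 10; b_7 = 14; b_8 = 18; b_9 = 22.
Since b_9 = b_2 = 22, the sequence is eventually periodic: after a pre-period of length 2 it cycles with period 7.

7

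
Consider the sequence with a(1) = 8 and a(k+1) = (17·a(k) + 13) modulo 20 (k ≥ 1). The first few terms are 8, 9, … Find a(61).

a(1) = 8,  a(2) = 9,  a(3) = 6,  a(4) = 15,  a(5) = 8.
The sequence repeats with period 4.
So a(61) = a(1 + ((61-1) mod 4)) = a(1) = 8.

8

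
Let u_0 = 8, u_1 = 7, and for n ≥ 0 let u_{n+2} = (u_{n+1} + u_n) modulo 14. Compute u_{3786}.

6

u_0 = 8; u_1 = 7; u_2 = 1; u_3 = 8; u_4 = 9; u_5 = 3; u_6 = 12; u_7 = 1; u_8 = 13; u_9 = 0; u_{10} = 13; u_{11} = 13; u_{12} = 12; u_{13} = 11; u_{14} = 9; u_{15} = 6; u_{16} = 1; u_{17} = 7; u_{18} = 8; u_{19} = 1; u_{20} = 9; u_{21} = 10; u_{22} = 5; u_{23} = 1; u_{24} = 6; u_{25} = 7; u_{26} = 13; u_{27} = 6; u_{28} = 5; u_{29} = 11; u_{30} = 2; u_{31} = 13; u_{32} = 1; u_{33} = 0; u_{34} = 1; u_{35} = 1; u_{36} = 2; u_{37} = 3; u_{38} = 5; u_{39} = 8; u_{40} = 13; u_{41} = 7; u_{42} = 6; u_{43} = 13; u_{44} = 5; u_{45} = 4; u_{46} = 9; u_{47} = 13; u_{48} = 8; u_{49} = 7.
The sequence repeats with period 48.
So u_{3786} = u_{0 + ((3786-0) mod 48)} = u_{42} = 6.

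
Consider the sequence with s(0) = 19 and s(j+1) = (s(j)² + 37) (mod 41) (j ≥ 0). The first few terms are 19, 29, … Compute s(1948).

We have s(0) = 19; s(1) = 29; s(2) = 17; s(3) = 39; s(4) = 0; s(5) = 37; s(6) = 12; s(7) = 17.
Since s(7) = s(2) = 17, the sequence is eventually periodic: after a pre-period of length 2 it cycles with period 5.
For j ≥ 2, s(j) depends only on (j - 2) mod 5. (1948 - 2) mod 5 = 1, so s(1948) = s(3) = 39.

39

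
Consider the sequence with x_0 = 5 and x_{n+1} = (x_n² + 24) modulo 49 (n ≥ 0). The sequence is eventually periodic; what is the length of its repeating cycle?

Listing terms: x_0 = 5,  x_1 = 0,  x_2 = 24,  x_3 = 12,  x_4 = 21,  x_5 = 24.
Since x_5 = x_2 = 24, the sequence is eventually periodic: after a pre-period of length 2 it cycles with period 3.

3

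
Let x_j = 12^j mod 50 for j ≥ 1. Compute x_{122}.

44

x_1 = 12,  x_2 = 44,  x_3 = 28,  x_4 = 36,  x_5 = 32,  x_6 = 34,  x_7 = 8,  x_8 = 46,  x_9 = 2,  x_{10} = 24,  x_{11} = 38,  x_{12} = 6,  x_{13} = 22,  x_{14} = 14,  x_{15} = 18,  x_{16} = 16,  x_{17} = 42,  x_{18} = 4,  x_{19} = 48,  x_{20} = 26,  x_{21} = 12.
Since x_{21} = x_1 = 12, the sequence is periodic with period 20.
So x_{122} = x_{1 + ((122-1) mod 20)} = x_2 = 44.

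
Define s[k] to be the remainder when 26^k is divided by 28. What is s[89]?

24

We have s[0] = 1, s[1] = 26, s[2] = 4, s[3] = 20, s[4] = 16, s[5] = 24, s[6] = 8, s[7] = 12, s[8] = 4.
Since s[8] = s[2] = 4, the sequence is eventually periodic: after a pre-period of length 2 it cycles with period 6.
For k ≥ 2, s[k] depends only on (k - 2) mod 6. (89 - 2) mod 6 = 3, so s[89] = s[5] = 24.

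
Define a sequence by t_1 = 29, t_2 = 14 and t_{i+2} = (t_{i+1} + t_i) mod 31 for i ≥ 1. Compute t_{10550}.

t_1 = 29,  t_2 = 14,  t_3 = 12,  t_4 = 26,  t_5 = 7,  t_6 = 2,  t_7 = 9,  t_8 = 11,  t_9 = 20,  t_{10} = 0,  t_{11} = 20,  t_{12} = 20,  t_{13} = 9,  t_{14} = 29,  t_{15} = 7,  t_{16} = 5,  t_{17} = 12,  t_{18} = 17,  t_{19} = 29,  t_{20} = 15,  t_{21} = 13,  t_{22} = 28,  t_{23} = 10,  t_{24} = 7,  t_{25} = 17,  t_{26} = 24,  t_{27} = 10,  t_{28} = 3,  t_{29} = 13,  t_{30} = 16,  t_{31} = 29,  t_{32} = 14.
Since (t_{31}, t_{32}) = (t_1, t_2) = (29, 14) (two consecutive terms determine the rest), the sequence is periodic with period 30.
(10550 - 1) mod 30 = 19, so t_{10550} = t_{20} = 15.

15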